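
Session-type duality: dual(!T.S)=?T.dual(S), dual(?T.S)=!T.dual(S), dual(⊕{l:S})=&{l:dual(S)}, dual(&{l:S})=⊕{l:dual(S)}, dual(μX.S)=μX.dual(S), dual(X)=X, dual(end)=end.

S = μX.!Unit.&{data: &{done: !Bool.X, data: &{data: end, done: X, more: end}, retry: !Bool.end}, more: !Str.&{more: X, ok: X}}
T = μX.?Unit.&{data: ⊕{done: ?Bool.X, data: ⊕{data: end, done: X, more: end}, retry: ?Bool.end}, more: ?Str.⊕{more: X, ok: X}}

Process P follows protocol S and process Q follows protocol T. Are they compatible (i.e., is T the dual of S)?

NO

μX vs μX  ok (rec unchanged)
  !Unit vs ?Unit  ok
    &{data,more} vs &{data,more}  ✗ choice polarity not flipped — not dual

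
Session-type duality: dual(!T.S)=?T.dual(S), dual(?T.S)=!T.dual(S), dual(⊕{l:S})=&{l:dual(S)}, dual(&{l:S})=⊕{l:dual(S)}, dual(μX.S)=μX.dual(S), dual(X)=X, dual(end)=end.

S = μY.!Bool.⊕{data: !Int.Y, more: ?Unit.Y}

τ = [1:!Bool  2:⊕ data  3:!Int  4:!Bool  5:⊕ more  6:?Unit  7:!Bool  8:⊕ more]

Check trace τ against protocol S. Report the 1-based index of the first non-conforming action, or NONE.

NONE

[1] !Bool  match  cont: ⊕{data: !Int.μY.…, more: ?Unit.μY.…}
[2] ⊕ data  match  cont: !Int.μY.…
[3] !Int  match  cont: μY.…
[4] !Bool  match  cont: ⊕{data: !Int.μY.…, more: ?Unit.μY.…}
[5] ⊕ more  match  cont: ?Unit.μY.…
[6] ?Unit  match  cont: μY.…
[7] !Bool  match  cont: ⊕{data: !Int.μY.…, more: ?Unit.μY.…}
[8] ⊕ more  match  cont: ?Unit.μY.…
τ conforms to S (length 8)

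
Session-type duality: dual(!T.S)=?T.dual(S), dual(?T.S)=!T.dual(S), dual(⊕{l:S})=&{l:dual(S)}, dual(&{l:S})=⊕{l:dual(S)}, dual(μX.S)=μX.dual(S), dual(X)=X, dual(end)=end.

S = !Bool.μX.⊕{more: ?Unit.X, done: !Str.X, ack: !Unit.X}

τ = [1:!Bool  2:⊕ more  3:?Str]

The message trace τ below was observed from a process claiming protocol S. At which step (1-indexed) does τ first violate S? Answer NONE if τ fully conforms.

3

@1 !Bool  ok  state: μX.…
@2 ⊕ more  ok  state: ?Unit.μX.…
@3 got ?Str, protocol expects ?Unit  ✗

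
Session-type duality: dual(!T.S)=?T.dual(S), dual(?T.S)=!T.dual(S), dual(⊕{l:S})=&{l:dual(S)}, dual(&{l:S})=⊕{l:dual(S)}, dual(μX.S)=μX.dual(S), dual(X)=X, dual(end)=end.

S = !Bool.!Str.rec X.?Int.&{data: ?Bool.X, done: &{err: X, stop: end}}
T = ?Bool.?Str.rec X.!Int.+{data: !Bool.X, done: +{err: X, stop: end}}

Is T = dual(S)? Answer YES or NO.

!Bool | ?Bool  ✓
  !Str | ?Str  ✓
    rec X | rec X  ✓ (rec unchanged)
      ?Int | !Int  ✓
        &{data,done} | +{data,done}  ✓ same labels
          • data:
            ?Bool | !Bool  ✓
              X | X  ✓
          • done:
            &{err,stop} | +{err,stop}  ✓ same labels
              • err:
                X | X  ✓
              • stop:
                end | end  ✓

YES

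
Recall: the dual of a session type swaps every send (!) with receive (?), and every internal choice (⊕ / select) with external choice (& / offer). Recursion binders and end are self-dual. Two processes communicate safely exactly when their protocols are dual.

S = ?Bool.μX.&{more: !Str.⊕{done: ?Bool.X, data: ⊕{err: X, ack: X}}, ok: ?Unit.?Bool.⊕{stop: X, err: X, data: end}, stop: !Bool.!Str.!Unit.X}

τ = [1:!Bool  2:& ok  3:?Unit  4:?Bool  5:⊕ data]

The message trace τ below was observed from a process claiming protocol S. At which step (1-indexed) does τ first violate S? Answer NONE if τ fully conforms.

1

@1 got !Bool, protocol expects ?Bool  ✗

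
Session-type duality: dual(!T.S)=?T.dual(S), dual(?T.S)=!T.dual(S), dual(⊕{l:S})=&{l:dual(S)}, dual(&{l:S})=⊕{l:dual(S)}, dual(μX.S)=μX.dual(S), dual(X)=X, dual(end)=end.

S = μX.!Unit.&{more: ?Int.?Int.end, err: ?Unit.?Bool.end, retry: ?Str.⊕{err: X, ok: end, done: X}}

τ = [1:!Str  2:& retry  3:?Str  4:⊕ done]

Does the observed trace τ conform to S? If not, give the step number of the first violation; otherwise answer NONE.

1

@1 got !Str, protocol expects !Unit  ✗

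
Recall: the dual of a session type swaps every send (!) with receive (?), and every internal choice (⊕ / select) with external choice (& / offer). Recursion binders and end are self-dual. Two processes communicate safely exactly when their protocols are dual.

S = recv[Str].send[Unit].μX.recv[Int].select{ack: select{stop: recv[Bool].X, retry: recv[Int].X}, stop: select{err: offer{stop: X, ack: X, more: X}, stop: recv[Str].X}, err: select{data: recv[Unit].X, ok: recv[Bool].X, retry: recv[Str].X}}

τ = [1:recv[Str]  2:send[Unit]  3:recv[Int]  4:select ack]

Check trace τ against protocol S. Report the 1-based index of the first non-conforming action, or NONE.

[1] recv[Str]  ✓  state: send[Unit].μX.…
[2] send[Unit]  ✓  state: μX.…
[3] recv[Int]  ✓  state: select{ack: select{stop: recv[Bool].μX.…, retry: recv[Int].μX.…}, stop: select{err: offer{stop: μX.…, ack: μX.…, more: μX.…}, stop: recv[Str].μX.…}, err: select{data: recv[Unit].μX.…, ok: recv[Bool].μX.…, retry: recv[Str].μX.…}}
[4] select ack  ✓  state: select{stop: recv[Bool].μX.…, retry: recv[Int].μX.…}
τ conforms to S (length 4)

NONE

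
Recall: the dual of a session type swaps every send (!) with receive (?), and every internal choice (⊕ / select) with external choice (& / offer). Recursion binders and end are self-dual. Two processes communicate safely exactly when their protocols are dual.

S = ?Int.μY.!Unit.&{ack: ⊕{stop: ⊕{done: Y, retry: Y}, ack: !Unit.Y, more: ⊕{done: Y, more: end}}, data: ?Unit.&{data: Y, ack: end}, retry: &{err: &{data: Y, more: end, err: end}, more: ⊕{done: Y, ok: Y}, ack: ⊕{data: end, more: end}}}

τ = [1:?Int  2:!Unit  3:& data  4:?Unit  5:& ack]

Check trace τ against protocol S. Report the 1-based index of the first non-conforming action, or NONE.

NONE

@1 ?Int  match  state: μY.…
@2 !Unit  match  state: &{ack: ⊕{stop: ⊕{done: μY.…, retry: μY.…}, ack: !Unit.μY.…, more: ⊕{done: μY.…, more: end}}, data: ?Unit.&{data: μY.…, ack: end}, retry: &{err: &{data: μY.…, more: end, err: end}, more: ⊕{done: μY.…, ok: μY.…}, ack: ⊕{data: end, more: end}}}
@3 & data  match  state: ?Unit.&{data: μY.…, ack: end}
@4 ?Unit  match  state: &{data: μY.…, ack: end}
@5 & ack  match  state: end
trace exhausted — no violation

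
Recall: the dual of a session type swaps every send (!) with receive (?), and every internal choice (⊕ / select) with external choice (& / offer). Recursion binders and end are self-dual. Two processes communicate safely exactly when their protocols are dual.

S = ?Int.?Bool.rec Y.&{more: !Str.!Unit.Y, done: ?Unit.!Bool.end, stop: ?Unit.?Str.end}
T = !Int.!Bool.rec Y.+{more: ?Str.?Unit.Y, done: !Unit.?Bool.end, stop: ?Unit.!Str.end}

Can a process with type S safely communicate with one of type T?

?Int vs !Int  match
  ?Bool vs !Bool  match
    rec Y vs rec Y  match (μ self-dual)
      &{more,done,stop} vs +{more,done,stop}  match label sets agree
        [more]
          !Str vs ?Str  match
            !Unit vs ?Unit  match
              Y vs Y  match
        [done]
          ?Unit vs !Unit  match
            !Bool vs ?Bool  match
              end vs end  match
        [stop]
          ?Unit vs ?Unit  ✗ same direction on both sides — not dual

NO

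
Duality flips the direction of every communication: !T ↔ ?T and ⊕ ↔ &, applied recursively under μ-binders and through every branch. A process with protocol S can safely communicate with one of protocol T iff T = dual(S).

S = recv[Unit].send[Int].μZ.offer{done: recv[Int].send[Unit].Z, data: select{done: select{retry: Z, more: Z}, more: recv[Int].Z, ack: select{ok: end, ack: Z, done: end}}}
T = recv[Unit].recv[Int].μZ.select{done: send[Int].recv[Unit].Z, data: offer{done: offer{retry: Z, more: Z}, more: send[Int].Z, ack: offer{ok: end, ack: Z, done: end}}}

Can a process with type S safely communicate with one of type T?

recv[Unit] | recv[Unit]  ✗ same direction on both sides — not dual

NO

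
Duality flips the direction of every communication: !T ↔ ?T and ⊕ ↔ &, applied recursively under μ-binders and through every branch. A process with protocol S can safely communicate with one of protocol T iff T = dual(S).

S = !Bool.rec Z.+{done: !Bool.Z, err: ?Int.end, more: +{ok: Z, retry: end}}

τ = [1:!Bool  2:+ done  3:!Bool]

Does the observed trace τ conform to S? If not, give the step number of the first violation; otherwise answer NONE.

NONE

[1] !Bool  match  state: rec Z.…
[2] + done  match  state: !Bool.rec Z.…
[3] !Bool  match  state: rec Z.…
trace exhausted — no violation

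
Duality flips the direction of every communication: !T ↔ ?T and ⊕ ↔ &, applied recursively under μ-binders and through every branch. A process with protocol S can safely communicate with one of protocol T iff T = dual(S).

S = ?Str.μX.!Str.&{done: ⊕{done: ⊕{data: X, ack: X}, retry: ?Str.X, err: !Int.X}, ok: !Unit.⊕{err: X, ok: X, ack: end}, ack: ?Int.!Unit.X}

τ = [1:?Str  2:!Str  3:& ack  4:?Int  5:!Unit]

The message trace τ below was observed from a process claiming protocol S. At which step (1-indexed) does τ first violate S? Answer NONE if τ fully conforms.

@1 ?Str  match  cont: μX.…
@2 !Str  match  cont: &{done: ⊕{done: ⊕{data: μX.…, ack: μX.…}, retry: ?Str.μX.…, err: !Int.μX.…}, ok: !Unit.⊕{err: μX.…, ok: μX.…, ack: end}, ack: ?Int.!Unit.μX.…}
@3 & ack  match  cont: ?Int.!Unit.μX.…
@4 ?Int  match  cont: !Unit.μX.…
@5 !Unit  match  cont: μX.…
trace exhausted — no violation

NONE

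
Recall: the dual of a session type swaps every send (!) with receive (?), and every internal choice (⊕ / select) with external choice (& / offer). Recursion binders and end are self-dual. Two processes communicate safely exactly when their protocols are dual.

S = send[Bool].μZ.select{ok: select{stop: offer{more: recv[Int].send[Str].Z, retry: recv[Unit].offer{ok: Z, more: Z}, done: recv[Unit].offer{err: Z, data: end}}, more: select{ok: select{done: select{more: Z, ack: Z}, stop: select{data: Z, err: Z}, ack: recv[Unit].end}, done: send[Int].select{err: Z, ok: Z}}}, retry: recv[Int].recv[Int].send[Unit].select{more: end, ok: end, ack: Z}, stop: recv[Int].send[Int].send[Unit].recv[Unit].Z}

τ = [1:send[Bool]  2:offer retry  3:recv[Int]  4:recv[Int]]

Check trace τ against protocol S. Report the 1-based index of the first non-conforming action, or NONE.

2

[1] send[Bool]  match  cont: μZ.…
[2] got offer retry, protocol expects select ok or select retry or select stop  ✗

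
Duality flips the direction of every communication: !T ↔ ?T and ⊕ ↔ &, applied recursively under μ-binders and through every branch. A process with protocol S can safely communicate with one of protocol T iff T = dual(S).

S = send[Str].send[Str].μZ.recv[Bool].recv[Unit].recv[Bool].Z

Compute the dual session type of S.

recv[Str].recv[Str].μZ.send[Bool].send[Unit].send[Bool].Z

send[Str] → recv[Str]
  send[Str] → recv[Str]
    μZ → μZ  (μ self-dual)
      recv[Bool] → send[Bool]
        recv[Unit] → send[Unit]
          recv[Bool] → send[Bool]
            Z self-dual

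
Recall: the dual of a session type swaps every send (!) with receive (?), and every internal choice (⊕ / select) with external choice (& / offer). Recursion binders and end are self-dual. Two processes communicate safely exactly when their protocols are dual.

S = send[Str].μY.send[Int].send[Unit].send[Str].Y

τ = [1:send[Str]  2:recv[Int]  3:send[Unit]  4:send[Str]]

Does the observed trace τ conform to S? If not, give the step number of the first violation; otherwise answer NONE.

step 1: send[Str]  match  residual = μY.…
step 2: got recv[Int], protocol expects send[Int]  ✗

2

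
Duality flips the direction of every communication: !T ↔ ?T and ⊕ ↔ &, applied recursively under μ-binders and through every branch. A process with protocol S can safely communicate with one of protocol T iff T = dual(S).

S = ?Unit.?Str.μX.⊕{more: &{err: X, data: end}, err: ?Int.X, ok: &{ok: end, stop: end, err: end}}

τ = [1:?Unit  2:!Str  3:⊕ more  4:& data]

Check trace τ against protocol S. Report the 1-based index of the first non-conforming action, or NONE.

2

step 1: ?Unit  match  residual = ?Str.μX.…
step 2: got !Str, protocol expects ?Str  ✗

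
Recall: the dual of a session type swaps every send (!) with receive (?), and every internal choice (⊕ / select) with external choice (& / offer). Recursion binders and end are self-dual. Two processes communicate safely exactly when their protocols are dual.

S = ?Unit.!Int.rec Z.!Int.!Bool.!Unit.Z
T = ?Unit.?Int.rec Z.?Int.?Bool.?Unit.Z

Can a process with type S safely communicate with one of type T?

NO

?Unit ‖ ?Unit  ✗ same direction on both sides — not dual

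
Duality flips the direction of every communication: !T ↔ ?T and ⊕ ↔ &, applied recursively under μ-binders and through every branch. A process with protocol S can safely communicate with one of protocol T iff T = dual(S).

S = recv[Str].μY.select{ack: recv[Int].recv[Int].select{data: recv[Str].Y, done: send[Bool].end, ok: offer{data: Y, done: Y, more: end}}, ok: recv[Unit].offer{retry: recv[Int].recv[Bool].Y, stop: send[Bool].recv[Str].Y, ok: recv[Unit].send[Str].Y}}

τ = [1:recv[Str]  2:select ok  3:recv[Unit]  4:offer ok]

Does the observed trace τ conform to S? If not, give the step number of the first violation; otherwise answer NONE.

NONE

@1 recv[Str]  ok  cont: μY.…
@2 select ok  ok  cont: recv[Unit].offer{retry: recv[Int].recv[Bool].μY.…, stop: send[Bool].recv[Str].μY.…, ok: recv[Unit].send[Str].μY.…}
@3 recv[Unit]  ok  cont: offer{retry: recv[Int].recv[Bool].μY.…, stop: send[Bool].recv[Str].μY.…, ok: recv[Unit].send[Str].μY.…}
@4 offer ok  ok  cont: recv[Unit].send[Str].μY.…
all 4 steps conform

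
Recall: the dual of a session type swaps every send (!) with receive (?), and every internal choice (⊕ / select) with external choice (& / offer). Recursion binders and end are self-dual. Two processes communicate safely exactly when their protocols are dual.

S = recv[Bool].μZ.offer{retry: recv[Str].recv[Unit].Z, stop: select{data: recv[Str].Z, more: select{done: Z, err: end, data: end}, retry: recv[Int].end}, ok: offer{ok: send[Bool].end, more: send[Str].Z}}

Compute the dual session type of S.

send[Bool].μZ.select{retry: send[Str].send[Unit].Z, stop: offer{data: send[Str].Z, more: offer{done: Z, err: end, data: end}, retry: send[Int].end}, ok: select{ok: recv[Bool].end, more: recv[Str].Z}}

recv[Bool] → send[Bool]
  μZ → μZ  (μ self-dual)
    offer{retry,stop,ok} → select{retry,stop,ok}  (external→internal)
      [retry]
        recv[Str] → send[Str]
          recv[Unit] → send[Unit]
            Z ↦ Z
      [stop]
        select{data,more,retry} → offer{data,more,retry}  (select→offer)
          [data]
            recv[Str] → send[Str]
              Z ↦ Z
          [more]
            select{done,err,data} → offer{done,err,data}  (select→offer)
              [done]
                Z ↦ Z
              [err]
                end ↦ end
              [data]
                end ↦ end
          [retry]
            recv[Int] → send[Int]
              end ↦ end
      [ok]
        offer{ok,more} → select{ok,more}  (external→internal)
          [ok]
            send[Bool] → recv[Bool]
              end ↦ end
          [more]
            send[Str] → recv[Str]
              Z ↦ Z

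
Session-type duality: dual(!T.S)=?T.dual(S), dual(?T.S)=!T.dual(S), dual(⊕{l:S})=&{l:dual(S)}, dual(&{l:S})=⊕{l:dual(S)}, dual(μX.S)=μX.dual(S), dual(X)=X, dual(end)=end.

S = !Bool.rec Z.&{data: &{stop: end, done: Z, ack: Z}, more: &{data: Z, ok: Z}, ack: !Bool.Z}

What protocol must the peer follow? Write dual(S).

!Bool ↦ ?Bool
  rec Z ↦ rec Z  (binder kept)
    &{data,more,ack} ↦ +{data,more,ack}  (external→internal)
      • data:
        &{stop,done,ack} ↦ +{stop,done,ack}  (external→internal)
          • stop:
            end ↦ end
          • done:
            Z ↦ Z
          • ack:
            Z ↦ Z
      • more:
        &{data,ok} ↦ +{data,ok}  (external→internal)
          • data:
            Z ↦ Z
          • ok:
            Z ↦ Z
      • ack:
        !Bool ↦ ?Bool
          Z ↦ Z

?Bool.rec Z.+{data: +{stop: end, done: Z, ack: Z}, more: +{data: Z, ok: Z}, ack: ?Bool.Z}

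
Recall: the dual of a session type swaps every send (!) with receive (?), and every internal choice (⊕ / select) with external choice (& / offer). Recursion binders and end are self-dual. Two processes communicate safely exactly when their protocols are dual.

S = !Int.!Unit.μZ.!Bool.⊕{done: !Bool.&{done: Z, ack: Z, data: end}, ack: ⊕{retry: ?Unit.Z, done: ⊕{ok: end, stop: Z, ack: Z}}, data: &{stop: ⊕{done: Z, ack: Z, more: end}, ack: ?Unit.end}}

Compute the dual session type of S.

?Int.?Unit.μZ.?Bool.&{done: ?Bool.⊕{done: Z, ack: Z, data: end}, ack: &{retry: !Unit.Z, done: &{ok: end, stop: Z, ack: Z}}, data: ⊕{stop: &{done: Z, ack: Z, more: end}, ack: !Unit.end}}

!Int ↦ ?Int
  !Unit ↦ ?Unit
    μZ ↦ μZ  (rec unchanged)
      !Bool ↦ ?Bool
        ⊕{done,ack,data} ↦ &{done,ack,data}  (⊕→&)
          [done]
            !Bool ↦ ?Bool
              &{done,ack,data} ↦ ⊕{done,ack,data}  (offer→select)
                [done]
                  Z ↦ Z
                [ack]
                  Z ↦ Z
                [data]
                  end ↦ end
          [ack]
            ⊕{retry,done} ↦ &{retry,done}  (⊕→&)
              [retry]
                ?Unit ↦ !Unit
                  Z ↦ Z
              [done]
                ⊕{ok,stop,ack} ↦ &{ok,stop,ack}  (⊕→&)
                  [ok]
                    end ↦ end
                  [stop]
                    Z ↦ Z
                  [ack]
                    Z ↦ Z
          [data]
            &{stop,ack} ↦ ⊕{stop,ack}  (offer→select)
              [stop]
                ⊕{done,ack,more} ↦ &{done,ack,more}  (⊕→&)
                  [done]
                    Z ↦ Z
                  [ack]
                    Z ↦ Z
                  [more]
                    end ↦ end
              [ack]
                ?Unit ↦ !Unit
                  end ↦ end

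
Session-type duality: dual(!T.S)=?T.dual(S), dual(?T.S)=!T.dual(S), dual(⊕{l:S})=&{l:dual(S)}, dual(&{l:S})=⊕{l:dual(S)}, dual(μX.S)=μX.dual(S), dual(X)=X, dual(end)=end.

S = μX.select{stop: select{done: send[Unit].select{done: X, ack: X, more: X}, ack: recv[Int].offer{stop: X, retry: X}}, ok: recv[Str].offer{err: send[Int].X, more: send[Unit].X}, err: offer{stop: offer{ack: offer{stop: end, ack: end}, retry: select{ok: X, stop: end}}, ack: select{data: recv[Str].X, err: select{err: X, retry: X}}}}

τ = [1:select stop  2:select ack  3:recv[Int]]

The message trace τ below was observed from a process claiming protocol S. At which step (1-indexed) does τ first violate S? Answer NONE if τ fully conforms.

NONE

step 1: select stop  match  residual = select{done: send[Unit].select{done: μX.…, ack: μX.…, more: μX.…}, ack: recv[Int].offer{stop: μX.…, retry: μX.…}}
step 2: select ack  match  residual = recv[Int].offer{stop: μX.…, retry: μX.…}
step 3: recv[Int]  match  residual = offer{stop: μX.…, retry: μX.…}
τ conforms to S (length 3)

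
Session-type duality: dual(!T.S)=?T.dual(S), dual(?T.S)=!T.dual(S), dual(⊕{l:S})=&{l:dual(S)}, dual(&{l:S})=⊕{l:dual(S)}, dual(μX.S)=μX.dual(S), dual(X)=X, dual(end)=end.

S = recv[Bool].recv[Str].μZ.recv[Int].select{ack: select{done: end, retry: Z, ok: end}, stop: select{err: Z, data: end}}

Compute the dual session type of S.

recv[Bool] → send[Bool]
  recv[Str] → send[Str]
    μZ → μZ  (binder kept)
      recv[Int] → send[Int]
        select{ack,stop} → offer{ack,stop}  (select→offer)
          [ack]
            select{done,retry,ok} → offer{done,retry,ok}  (select→offer)
              [done]
                dual(end) = end
              [retry]
                dual(Z) = Z
              [ok]
                dual(end) = end
          [stop]
            select{err,data} → offer{err,data}  (select→offer)
              [err]
                dual(Z) = Z
              [data]
                dual(end) = end

send[Bool].send[Str].μZ.send[Int].offer{ack: offer{done: end, retry: Z, ok: end}, stop: offer{err: Z, data: end}}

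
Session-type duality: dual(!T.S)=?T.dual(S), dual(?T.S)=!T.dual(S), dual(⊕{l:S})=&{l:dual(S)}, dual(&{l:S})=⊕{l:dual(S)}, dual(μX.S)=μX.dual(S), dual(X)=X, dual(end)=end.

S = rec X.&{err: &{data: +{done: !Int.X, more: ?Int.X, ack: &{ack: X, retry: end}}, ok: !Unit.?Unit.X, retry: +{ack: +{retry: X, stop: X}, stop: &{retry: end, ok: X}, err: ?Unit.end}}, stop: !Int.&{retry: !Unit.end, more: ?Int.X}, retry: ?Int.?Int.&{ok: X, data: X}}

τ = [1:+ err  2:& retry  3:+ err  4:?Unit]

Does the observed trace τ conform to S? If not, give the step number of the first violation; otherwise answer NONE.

step 1: got + err, protocol expects & err or & stop or & retry  ✗

1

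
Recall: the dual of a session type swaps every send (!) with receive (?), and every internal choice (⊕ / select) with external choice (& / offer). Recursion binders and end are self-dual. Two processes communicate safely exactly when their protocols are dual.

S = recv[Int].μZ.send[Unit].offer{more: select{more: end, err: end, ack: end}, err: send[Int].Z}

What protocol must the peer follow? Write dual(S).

recv[Int] = send[Int]
  μZ = μZ  (rec unchanged)
    send[Unit] = recv[Unit]
      offer{more,err} = select{more,err}  (offer→select)
        [more]
          select{more,err,ack} = offer{more,err,ack}  (⊕→&)
            [more]
              end self-dual
            [err]
              end self-dual
            [ack]
              end self-dual
        [err]
          send[Int] = recv[Int]
            Z self-dual

send[Int].μZ.recv[Unit].select{more: offer{more: end, err: end, ack: end}, err: recv[Int].Z}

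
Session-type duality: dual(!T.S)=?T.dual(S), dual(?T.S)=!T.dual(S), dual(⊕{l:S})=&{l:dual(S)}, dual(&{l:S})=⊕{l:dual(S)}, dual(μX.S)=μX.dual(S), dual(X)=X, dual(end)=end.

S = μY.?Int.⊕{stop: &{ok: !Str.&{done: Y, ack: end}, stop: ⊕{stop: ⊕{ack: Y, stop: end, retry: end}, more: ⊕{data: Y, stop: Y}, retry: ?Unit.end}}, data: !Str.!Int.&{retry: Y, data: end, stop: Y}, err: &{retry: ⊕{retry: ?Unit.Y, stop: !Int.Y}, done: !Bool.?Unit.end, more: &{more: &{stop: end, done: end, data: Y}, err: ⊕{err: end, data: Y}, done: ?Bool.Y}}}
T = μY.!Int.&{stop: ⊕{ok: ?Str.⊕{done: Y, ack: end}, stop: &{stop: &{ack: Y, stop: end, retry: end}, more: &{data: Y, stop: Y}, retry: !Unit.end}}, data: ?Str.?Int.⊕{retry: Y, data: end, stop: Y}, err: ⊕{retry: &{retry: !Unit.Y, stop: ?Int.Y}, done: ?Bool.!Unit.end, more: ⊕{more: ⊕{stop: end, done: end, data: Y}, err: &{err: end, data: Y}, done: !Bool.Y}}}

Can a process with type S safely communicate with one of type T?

YES

μY ‖ μY  ✓ (rec unchanged)
  ?Int ‖ !Int  ✓
    ⊕{stop,data,err} ‖ &{stop,data,err}  ✓ labels match
      [stop]
        &{ok,stop} ‖ ⊕{ok,stop}  ✓ labels match
          [ok]
            !Str ‖ ?Str  ✓
              &{done,ack} ‖ ⊕{done,ack}  ✓ labels match
                [done]
                  Y ‖ Y  ✓
                [ack]
                  end ‖ end  ✓
          [stop]
            ⊕{stop,more,retry} ‖ &{stop,more,retry}  ✓ labels match
              [stop]
                ⊕{ack,stop,retry} ‖ &{ack,stop,retry}  ✓ labels match
                  [ack]
                    Y ‖ Y  ✓
                  [stop]
                    end ‖ end  ✓
                  [retry]
                    end ‖ end  ✓
              [more]
                ⊕{data,stop} ‖ &{data,stop}  ✓ labels match
                  [data]
                    Y ‖ Y  ✓
                  [stop]
                    Y ‖ Y  ✓
              [retry]
                ?Unit ‖ !Unit  ✓
                  end ‖ end  ✓
      [data]
        !Str ‖ ?Str  ✓
          !Int ‖ ?Int  ✓
            &{retry,data,stop} ‖ ⊕{retry,data,stop}  ✓ labels match
              [retry]
                Y ‖ Y  ✓
              [data]
                end ‖ end  ✓
              [stop]
                Y ‖ Y  ✓
      [err]
        &{retry,done,more} ‖ ⊕{retry,done,more}  ✓ labels match
          [retry]
            ⊕{retry,stop} ‖ &{retry,stop}  ✓ labels match
              [retry]
                ?Unit ‖ !Unit  ✓
                  Y ‖ Y  ✓
              [stop]
                !Int ‖ ?Int  ✓
                  Y ‖ Y  ✓
          [done]
            !Bool ‖ ?Bool  ✓
              ?Unit ‖ !Unit  ✓
                end ‖ end  ✓
          [more]
            &{more,err,done} ‖ ⊕{more,err,done}  ✓ labels match
              [more]
                &{stop,done,data} ‖ ⊕{stop,done,data}  ✓ labels match
                  [stop]
                    end ‖ end  ✓
                  [done]
                    end ‖ end  ✓
                  [data]
                    Y ‖ Y  ✓
              [err]
                ⊕{err,data} ‖ &{err,data}  ✓ labels match
                  [err]
                    end ‖ end  ✓
                  [data]
                    Y ‖ Y  ✓
              [done]
                ?Bool ‖ !Bool  ✓
                  Y ‖ Y  ✓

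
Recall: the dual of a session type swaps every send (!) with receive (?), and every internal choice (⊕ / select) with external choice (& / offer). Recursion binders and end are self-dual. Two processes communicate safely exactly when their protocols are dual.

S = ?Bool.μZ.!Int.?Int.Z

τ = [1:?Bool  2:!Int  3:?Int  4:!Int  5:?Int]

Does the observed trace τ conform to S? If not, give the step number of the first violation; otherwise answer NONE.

NONE

step 1: ?Bool  match  cont: μZ.…
step 2: !Int  match  cont: ?Int.μZ.…
step 3: ?Int  match  cont: μZ.…
step 4: !Int  match  cont: ?Int.μZ.…
step 5: ?Int  match  cont: μZ.…
trace exhausted — no violation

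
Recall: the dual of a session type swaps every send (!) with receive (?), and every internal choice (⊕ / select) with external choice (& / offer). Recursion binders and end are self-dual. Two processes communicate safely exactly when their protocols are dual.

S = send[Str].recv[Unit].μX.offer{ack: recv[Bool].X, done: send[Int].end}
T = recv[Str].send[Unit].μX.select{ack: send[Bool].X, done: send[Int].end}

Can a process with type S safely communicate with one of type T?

NO

send[Str] ‖ recv[Str]  ok
  recv[Unit] ‖ send[Unit]  ok
    μX ‖ μX  ok (binder kept)
      offer{ack,done} ‖ select{ack,done}  ok same labels
        [ack]
          recv[Bool] ‖ send[Bool]  ok
            X ‖ X  ok
        [done]
          send[Int] ‖ send[Int]  ✗ same direction on both sides — not dual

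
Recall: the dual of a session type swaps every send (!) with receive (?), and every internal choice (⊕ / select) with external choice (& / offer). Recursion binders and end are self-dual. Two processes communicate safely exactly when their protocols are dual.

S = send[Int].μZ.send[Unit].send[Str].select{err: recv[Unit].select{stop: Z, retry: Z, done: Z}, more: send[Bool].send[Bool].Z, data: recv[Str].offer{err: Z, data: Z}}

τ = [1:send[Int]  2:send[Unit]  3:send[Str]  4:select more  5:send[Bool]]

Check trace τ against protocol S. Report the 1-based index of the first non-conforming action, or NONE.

NONE

step 1: send[Int]  match  residual = μZ.…
step 2: send[Unit]  match  residual = send[Str].select{err: recv[Unit].select{stop: μZ.…, retry: μZ.…, done: μZ.…}, more: send[Bool].send[Bool].μZ.…, data: recv[Str].offer{err: μZ.…, data: μZ.…}}
step 3: send[Str]  match  residual = select{err: recv[Unit].select{stop: μZ.…, retry: μZ.…, done: μZ.…}, more: send[Bool].send[Bool].μZ.…, data: recv[Str].offer{err: μZ.…, data: μZ.…}}
step 4: select more  match  residual = send[Bool].send[Bool].μZ.…
step 5: send[Bool]  match  residual = send[Bool].μZ.…
τ conforms to S (length 5)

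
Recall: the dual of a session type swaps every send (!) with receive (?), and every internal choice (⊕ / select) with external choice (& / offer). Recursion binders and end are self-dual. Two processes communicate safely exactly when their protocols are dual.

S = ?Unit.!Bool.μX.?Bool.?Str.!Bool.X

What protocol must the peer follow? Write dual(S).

?Unit = !Unit
  !Bool = ?Bool
    μX = μX  (rec unchanged)
      ?Bool = !Bool
        ?Str = !Str
          !Bool = ?Bool
            X ↦ X

!Unit.?Bool.μX.!Bool.!Str.?Bool.X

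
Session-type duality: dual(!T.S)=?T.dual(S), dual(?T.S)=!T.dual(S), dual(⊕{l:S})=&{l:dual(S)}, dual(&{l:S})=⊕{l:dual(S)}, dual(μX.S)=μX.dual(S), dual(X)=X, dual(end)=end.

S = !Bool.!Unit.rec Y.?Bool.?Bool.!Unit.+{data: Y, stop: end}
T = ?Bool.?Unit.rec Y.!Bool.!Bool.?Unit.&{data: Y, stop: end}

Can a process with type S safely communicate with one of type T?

YES

!Bool | ?Bool  match
  !Unit | ?Unit  match
    rec Y | rec Y  match (rec unchanged)
      ?Bool | !Bool  match
        ?Bool | !Bool  match
          !Unit | ?Unit  match
            +{data,stop} | &{data,stop}  match same labels
              case data:
                Y | Y  match
              case stop:
                end | end  match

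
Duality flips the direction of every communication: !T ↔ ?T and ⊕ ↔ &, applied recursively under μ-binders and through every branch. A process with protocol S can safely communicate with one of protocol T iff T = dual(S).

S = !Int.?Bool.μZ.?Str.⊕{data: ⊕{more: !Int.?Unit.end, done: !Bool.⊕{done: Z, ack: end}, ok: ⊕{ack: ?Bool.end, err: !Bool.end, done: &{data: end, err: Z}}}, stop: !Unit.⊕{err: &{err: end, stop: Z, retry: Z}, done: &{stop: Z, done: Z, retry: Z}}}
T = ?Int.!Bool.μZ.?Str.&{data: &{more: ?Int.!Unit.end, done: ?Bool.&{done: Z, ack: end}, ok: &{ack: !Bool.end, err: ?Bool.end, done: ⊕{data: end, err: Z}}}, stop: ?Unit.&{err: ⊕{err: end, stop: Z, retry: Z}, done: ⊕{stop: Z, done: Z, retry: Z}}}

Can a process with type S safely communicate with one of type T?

NO

!Int ‖ ?Int  ok
  ?Bool ‖ !Bool  ok
    μZ ‖ μZ  ok (binder kept)
      ?Str ‖ ?Str  ✗ same direction on both sides — not dual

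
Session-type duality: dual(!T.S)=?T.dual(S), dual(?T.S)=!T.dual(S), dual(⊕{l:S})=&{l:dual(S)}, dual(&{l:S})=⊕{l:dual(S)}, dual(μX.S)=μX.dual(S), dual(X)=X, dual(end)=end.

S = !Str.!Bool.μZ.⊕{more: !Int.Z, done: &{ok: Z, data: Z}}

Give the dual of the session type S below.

?Str.?Bool.μZ.&{more: ?Int.Z, done: ⊕{ok: Z, data: Z}}

!Str ↦ ?Str
  !Bool ↦ ?Bool
    μZ ↦ μZ  (rec unchanged)
      ⊕{more,done} ↦ &{more,done}  (select→offer)
        case more:
          !Int ↦ ?Int
            Z ↦ Z
        case done:
          &{ok,data} ↦ ⊕{ok,data}  (external→internal)
            case ok:
              Z ↦ Z
            case data:
              Z ↦ Z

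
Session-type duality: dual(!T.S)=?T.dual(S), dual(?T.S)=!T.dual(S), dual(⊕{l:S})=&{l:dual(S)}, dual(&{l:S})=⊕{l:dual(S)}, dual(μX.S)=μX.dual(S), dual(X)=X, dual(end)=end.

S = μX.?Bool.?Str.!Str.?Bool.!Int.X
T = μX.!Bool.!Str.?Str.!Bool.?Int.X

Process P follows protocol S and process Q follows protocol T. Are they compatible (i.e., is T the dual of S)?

μX vs μX  ✓ (binder kept)
  ?Bool vs !Bool  ✓
    ?Str vs !Str  ✓
      !Str vs ?Str  ✓
        ?Bool vs !Bool  ✓
          !Int vs ?Int  ✓
            X vs X  ✓

YES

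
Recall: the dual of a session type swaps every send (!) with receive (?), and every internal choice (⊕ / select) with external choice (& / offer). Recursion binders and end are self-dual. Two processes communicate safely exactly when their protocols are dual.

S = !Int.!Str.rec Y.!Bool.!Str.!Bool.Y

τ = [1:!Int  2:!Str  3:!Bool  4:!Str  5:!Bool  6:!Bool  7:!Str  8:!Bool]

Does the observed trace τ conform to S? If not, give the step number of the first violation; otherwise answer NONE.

NONE

[1] !Int  ✓  state: !Str.rec Y.…
[2] !Str  ✓  state: rec Y.…
[3] !Bool  ✓  state: !Str.!Bool.rec Y.…
[4] !Str  ✓  state: !Bool.rec Y.…
[5] !Bool  ✓  state: rec Y.…
[6] !Bool  ✓  state: !Str.!Bool.rec Y.…
[7] !Str  ✓  state: !Bool.rec Y.…
[8] !Bool  ✓  state: rec Y.…
τ conforms to S (length 8)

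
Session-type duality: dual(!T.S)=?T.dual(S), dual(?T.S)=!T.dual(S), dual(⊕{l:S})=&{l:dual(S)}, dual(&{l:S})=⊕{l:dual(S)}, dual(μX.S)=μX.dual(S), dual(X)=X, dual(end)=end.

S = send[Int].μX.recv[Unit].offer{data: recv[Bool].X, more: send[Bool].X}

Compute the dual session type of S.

recv[Int].μX.send[Unit].select{data: send[Bool].X, more: recv[Bool].X}

send[Int] → recv[Int]
  μX → μX  (rec unchanged)
    recv[Unit] → send[Unit]
      offer{data,more} → select{data,more}  (offer→select)
        • data:
          recv[Bool] → send[Bool]
            dual(X) = X
        • more:
          send[Bool] → recv[Bool]
            dual(X) = X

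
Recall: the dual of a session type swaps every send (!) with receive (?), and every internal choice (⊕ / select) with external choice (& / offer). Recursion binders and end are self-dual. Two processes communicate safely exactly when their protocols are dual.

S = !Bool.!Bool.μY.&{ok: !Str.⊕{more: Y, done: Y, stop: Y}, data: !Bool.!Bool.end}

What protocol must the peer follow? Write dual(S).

?Bool.?Bool.μY.⊕{ok: ?Str.&{more: Y, done: Y, stop: Y}, data: ?Bool.?Bool.end}

!Bool = ?Bool
  !Bool = ?Bool
    μY = μY  (binder kept)
      &{ok,data} = ⊕{ok,data}  (&→⊕)
        case ok:
          !Str = ?Str
            ⊕{more,done,stop} = &{more,done,stop}  (⊕→&)
              case more:
                Y self-dual
              case done:
                Y self-dual
              case stop:
                Y self-dual
        case data:
          !Bool = ?Bool
            !Bool = ?Bool
              end self-dual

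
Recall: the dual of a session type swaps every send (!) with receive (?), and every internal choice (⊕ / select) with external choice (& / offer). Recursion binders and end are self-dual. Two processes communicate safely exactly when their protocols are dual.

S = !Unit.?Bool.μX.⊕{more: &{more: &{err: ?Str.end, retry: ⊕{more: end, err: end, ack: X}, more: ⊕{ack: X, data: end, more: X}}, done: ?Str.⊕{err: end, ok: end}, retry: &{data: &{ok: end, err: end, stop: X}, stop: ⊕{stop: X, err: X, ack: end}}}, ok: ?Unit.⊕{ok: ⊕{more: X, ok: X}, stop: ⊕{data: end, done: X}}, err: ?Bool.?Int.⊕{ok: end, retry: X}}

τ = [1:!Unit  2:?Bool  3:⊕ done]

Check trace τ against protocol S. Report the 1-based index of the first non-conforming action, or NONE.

[1] !Unit  match  now at ?Bool.μX.…
[2] ?Bool  match  now at μX.…
[3] got ⊕ done, protocol expects ⊕ more or ⊕ ok or ⊕ err  ✗

3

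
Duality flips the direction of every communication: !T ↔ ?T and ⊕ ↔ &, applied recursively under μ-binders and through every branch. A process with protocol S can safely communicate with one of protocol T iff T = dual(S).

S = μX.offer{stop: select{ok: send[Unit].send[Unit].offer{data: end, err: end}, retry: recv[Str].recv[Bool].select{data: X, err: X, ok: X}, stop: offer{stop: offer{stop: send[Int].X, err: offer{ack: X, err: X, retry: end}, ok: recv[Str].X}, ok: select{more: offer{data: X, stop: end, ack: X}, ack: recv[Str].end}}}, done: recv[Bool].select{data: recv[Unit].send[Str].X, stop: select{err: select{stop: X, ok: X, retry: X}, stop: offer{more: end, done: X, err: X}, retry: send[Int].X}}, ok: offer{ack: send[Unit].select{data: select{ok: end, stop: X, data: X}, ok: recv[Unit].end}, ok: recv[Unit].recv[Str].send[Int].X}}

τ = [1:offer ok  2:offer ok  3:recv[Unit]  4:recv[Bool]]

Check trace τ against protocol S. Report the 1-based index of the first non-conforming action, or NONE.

4

@1 offer ok  ok  now at offer{ack: send[Unit].select{data: select{ok: end, stop: μX.…, data: μX.…}, ok: recv[Unit].end}, ok: recv[Unit].recv[Str].send[Int].μX.…}
@2 offer ok  ok  now at recv[Unit].recv[Str].send[Int].μX.…
@3 recv[Unit]  ok  now at recv[Str].send[Int].μX.…
@4 got recv[Bool], protocol expects recv[Str]  ✗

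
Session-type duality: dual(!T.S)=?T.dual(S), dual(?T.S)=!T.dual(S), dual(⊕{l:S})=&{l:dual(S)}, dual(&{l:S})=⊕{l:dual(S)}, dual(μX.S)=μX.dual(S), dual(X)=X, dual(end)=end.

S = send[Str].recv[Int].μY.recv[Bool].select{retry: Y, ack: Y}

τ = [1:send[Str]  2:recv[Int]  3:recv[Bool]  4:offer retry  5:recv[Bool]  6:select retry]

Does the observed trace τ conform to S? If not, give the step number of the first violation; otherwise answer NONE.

4

@1 send[Str]  match  state: recv[Int].μY.…
@2 recv[Int]  match  state: μY.…
@3 recv[Bool]  match  state: select{retry: μY.…, ack: μY.…}
@4 got offer retry, protocol expects select retry or select ack  ✗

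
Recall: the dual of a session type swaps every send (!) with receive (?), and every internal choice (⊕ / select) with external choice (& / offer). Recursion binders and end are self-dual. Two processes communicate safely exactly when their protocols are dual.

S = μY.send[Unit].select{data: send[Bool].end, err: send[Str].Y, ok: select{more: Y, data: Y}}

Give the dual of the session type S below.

μY.recv[Unit].offer{data: recv[Bool].end, err: recv[Str].Y, ok: offer{more: Y, data: Y}}

μY = μY  (μ self-dual)
  send[Unit] = recv[Unit]
    select{data,err,ok} = offer{data,err,ok}  (⊕→&)
      [data]
        send[Bool] = recv[Bool]
          end self-dual
      [err]
        send[Str] = recv[Str]
          Y self-dual
      [ok]
        select{more,data} = offer{more,data}  (⊕→&)
          [more]
            Y self-dual
          [data]
            Y self-dual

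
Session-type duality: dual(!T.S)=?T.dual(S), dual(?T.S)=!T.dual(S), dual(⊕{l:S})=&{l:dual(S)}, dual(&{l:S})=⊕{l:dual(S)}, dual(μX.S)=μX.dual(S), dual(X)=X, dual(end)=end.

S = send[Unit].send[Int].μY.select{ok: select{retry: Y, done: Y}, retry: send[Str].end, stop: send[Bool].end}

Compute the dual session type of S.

recv[Unit].recv[Int].μY.offer{ok: offer{retry: Y, done: Y}, retry: recv[Str].end, stop: recv[Bool].end}

send[Unit] ↦ recv[Unit]
  send[Int] ↦ recv[Int]
    μY ↦ μY  (μ self-dual)
      select{ok,retry,stop} ↦ offer{ok,retry,stop}  (select→offer)
        [ok]
          select{retry,done} ↦ offer{retry,done}  (select→offer)
            [retry]
              Y self-dual
            [done]
              Y self-dual
        [retry]
          send[Str] ↦ recv[Str]
            end self-dual
        [stop]
          send[Bool] ↦ recv[Bool]
            end self-dual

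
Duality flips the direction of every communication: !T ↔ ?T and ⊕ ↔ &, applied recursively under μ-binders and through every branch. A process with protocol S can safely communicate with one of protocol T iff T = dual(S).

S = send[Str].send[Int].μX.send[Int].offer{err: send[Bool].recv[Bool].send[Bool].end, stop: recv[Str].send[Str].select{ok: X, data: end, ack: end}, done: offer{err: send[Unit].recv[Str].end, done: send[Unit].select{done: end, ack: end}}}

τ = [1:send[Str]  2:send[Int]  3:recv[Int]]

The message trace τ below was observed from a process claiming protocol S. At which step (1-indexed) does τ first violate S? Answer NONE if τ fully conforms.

[1] send[Str]  ✓  residual = send[Int].μX.…
[2] send[Int]  ✓  residual = μX.…
[3] got recv[Int], protocol expects send[Int]  ✗

3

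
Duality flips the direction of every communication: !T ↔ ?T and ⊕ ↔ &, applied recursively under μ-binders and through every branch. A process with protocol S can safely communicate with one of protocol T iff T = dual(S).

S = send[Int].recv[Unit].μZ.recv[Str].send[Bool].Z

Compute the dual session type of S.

recv[Int].send[Unit].μZ.send[Str].recv[Bool].Z

send[Int] ↦ recv[Int]
  recv[Unit] ↦ send[Unit]
    μZ ↦ μZ  (μ self-dual)
      recv[Str] ↦ send[Str]
        send[Bool] ↦ recv[Bool]
          dual(Z) = Z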